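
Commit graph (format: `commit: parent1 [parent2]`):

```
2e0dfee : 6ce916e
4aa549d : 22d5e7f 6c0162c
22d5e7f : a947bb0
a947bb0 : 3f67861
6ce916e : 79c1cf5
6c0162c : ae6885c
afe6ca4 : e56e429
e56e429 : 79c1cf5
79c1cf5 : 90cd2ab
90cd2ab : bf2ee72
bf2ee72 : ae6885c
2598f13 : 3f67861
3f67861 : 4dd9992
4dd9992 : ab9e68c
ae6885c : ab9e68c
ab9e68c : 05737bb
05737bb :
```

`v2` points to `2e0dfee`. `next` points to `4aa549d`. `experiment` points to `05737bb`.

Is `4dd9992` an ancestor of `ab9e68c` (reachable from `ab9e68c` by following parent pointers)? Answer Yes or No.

No

Ancestors of ab9e68c: {05737bb, ab9e68c}.
4dd9992 is not in that set, so it is not an ancestor of ab9e68c.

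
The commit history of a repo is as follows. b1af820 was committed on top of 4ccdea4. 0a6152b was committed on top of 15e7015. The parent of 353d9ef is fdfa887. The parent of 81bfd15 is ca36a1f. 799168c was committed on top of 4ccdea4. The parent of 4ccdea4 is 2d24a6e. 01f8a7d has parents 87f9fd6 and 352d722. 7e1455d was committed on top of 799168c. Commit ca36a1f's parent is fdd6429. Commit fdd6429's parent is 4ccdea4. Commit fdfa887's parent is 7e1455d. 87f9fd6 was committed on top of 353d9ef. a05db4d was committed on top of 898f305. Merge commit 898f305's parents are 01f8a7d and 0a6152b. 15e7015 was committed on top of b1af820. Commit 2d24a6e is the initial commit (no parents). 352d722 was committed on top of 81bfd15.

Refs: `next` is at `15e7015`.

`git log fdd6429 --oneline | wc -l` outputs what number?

Walking parent pointers from fdd6429: reachable set = {2d24a6e, 4ccdea4, fdd6429}.
That is 3 commits.

3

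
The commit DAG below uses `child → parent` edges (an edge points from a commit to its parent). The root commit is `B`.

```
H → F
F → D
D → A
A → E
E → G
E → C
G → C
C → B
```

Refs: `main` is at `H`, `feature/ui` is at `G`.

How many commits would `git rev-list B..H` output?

7

Reachable from H: {A, B, C, D, E, F, G, H}.
Reachable from B: {B}.
In H's history but not B's: {A, C, D, E, F, G, H} — 7 commits.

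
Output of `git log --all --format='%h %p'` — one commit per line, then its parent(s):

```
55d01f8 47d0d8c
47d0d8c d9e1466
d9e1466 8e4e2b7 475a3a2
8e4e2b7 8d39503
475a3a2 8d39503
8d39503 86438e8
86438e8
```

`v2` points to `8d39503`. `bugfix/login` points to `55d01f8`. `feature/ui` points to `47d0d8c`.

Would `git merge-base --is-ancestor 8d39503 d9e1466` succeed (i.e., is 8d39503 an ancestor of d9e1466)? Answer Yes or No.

Ancestors of d9e1466 (commits reachable by following parents): {475a3a2, 86438e8, 8d39503, 8e4e2b7, d9e1466}.
8d39503 is in that set, so it is an ancestor of d9e1466.

Yes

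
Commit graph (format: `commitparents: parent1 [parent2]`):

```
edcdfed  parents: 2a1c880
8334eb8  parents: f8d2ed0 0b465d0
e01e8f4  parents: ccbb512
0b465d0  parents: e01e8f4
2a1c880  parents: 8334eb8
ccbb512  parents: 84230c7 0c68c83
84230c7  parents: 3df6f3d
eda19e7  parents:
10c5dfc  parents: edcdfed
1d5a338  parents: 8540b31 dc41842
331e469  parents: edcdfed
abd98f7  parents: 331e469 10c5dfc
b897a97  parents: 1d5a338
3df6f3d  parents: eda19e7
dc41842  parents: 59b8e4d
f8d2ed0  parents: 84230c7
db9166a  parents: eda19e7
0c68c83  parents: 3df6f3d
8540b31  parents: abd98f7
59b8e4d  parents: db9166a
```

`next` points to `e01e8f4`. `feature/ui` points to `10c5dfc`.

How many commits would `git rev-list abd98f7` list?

Walking parent pointers from abd98f7: reachable set = {0b465d0, 0c68c83, 10c5dfc, 2a1c880, 331e469, 3df6f3d, 8334eb8, 84230c7, abd98f7, ccbb512, e01e8f4, eda19e7, edcdfed, f8d2ed0}.
That is 14 commits.

14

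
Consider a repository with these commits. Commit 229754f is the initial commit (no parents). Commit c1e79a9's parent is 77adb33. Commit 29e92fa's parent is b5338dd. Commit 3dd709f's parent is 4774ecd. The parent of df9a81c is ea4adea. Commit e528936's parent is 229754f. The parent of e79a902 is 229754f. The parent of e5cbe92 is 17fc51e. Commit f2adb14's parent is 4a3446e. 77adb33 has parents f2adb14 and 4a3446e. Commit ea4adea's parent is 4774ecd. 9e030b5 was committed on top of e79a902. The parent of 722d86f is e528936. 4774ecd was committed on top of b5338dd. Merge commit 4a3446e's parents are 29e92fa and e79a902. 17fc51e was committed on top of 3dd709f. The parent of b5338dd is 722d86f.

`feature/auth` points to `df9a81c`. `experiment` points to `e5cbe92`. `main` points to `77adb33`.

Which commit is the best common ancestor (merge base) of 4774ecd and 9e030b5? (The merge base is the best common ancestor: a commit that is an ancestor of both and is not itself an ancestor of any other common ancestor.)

229754f

Ancestors of 4774ecd: {229754f, 4774ecd, 722d86f, b5338dd, e528936}.
Ancestors of 9e030b5: {229754f, 9e030b5, e79a902}.
Common ancestors: {229754f}.
The only common ancestor is 229754f, so it is the merge base.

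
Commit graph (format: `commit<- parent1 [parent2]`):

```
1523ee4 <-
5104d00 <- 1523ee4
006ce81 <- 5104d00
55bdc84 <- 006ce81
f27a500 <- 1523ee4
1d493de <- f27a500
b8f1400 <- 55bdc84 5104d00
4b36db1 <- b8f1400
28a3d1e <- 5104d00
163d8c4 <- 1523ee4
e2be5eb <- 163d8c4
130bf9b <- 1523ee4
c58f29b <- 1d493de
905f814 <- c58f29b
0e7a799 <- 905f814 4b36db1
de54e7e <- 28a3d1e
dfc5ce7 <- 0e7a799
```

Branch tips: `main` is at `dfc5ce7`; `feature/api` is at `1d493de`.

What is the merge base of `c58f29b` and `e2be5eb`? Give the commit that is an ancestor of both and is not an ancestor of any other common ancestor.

Ancestors of c58f29b: {1523ee4, 1d493de, c58f29b, f27a500}.
Ancestors of e2be5eb: {1523ee4, 163d8c4, e2be5eb}.
Common ancestors: {1523ee4}.
The only common ancestor is 1523ee4, so it is the merge base.

1523ee4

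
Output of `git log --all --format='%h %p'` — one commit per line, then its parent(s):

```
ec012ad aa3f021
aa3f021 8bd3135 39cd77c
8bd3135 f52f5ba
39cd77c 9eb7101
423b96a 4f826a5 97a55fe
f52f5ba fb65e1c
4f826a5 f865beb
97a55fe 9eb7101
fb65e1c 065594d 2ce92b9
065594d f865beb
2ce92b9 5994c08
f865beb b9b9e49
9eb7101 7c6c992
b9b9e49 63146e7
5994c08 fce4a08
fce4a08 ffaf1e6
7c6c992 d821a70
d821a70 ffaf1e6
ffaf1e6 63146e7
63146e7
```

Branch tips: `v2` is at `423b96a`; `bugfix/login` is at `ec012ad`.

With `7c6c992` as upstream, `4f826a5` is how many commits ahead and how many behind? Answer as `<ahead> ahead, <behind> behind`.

3 ahead, 3 behind

Reachable from 4f826a5: {4f826a5, 63146e7, b9b9e49, f865beb}.
Reachable from 7c6c992: {63146e7, 7c6c992, d821a70, ffaf1e6}.
Only in 4f826a5's history (ahead): {4f826a5, b9b9e49, f865beb} — 3.
Only in 7c6c992's history (behind): {7c6c992, d821a70, ffaf1e6} — 3.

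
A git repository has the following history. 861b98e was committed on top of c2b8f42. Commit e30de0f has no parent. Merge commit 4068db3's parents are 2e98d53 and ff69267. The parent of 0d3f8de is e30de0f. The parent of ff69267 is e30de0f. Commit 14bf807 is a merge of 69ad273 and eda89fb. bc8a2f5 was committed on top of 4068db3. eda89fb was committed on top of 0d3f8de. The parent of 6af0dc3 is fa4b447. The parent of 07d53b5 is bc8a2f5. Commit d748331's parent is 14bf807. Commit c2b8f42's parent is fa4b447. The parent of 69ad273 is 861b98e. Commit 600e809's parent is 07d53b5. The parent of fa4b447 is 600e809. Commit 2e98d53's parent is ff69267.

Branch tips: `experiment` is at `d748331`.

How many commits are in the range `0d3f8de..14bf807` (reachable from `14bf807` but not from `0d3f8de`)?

Reachable from 14bf807: {07d53b5, 0d3f8de, 14bf807, 2e98d53, 4068db3, 600e809, 69ad273, 861b98e, bc8a2f5, c2b8f42, e30de0f, eda89fb, fa4b447, ff69267}.
Reachable from 0d3f8de: {0d3f8de, e30de0f}.
In 14bf807's history but not 0d3f8de's: {07d53b5, 14bf807, 2e98d53, 4068db3, 600e809, 69ad273, 861b98e, bc8a2f5, c2b8f42, eda89fb, fa4b447, ff69267} — 12 commits.

12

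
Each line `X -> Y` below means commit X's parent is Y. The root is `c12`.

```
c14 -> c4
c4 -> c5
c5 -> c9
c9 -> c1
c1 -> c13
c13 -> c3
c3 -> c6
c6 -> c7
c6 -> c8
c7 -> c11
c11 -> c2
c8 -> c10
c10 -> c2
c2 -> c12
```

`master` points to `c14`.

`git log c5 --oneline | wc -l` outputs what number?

12

Walking parent pointers from c5: reachable set = {c1, c10, c11, c12, c13, c2, c3, c5, c6, c7, c8, c9}.
That is 12 commits.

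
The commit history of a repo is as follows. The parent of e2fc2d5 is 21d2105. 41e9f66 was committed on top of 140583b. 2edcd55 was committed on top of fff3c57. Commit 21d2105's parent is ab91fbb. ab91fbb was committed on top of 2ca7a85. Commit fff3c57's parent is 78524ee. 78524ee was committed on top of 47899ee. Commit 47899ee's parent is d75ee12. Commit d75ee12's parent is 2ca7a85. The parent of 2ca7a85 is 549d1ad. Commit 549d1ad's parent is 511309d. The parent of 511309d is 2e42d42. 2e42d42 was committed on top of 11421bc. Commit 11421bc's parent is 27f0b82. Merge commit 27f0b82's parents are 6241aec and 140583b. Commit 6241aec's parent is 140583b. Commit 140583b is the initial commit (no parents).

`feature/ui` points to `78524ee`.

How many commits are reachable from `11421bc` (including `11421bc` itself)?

Walking parent pointers from 11421bc: reachable set = {11421bc, 140583b, 27f0b82, 6241aec}.
That is 4 commits.

4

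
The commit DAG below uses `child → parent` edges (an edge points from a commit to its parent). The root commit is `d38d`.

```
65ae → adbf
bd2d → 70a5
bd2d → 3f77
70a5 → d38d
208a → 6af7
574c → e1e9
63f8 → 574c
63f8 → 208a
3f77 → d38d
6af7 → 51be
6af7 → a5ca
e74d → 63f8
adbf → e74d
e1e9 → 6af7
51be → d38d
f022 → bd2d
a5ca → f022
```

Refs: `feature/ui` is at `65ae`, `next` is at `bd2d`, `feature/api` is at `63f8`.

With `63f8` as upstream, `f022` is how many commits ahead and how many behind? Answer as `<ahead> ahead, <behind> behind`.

0 ahead, 7 behind

Reachable from f022: {3f77, 70a5, bd2d, d38d, f022}.
Reachable from 63f8: {208a, 3f77, 51be, 574c, 63f8, 6af7, 70a5, a5ca, bd2d, d38d, e1e9, f022}.
Only in f022's history (ahead): {} — 0.
Only in 63f8's history (behind): {208a, 51be, 574c, 63f8, 6af7, a5ca, e1e9} — 7.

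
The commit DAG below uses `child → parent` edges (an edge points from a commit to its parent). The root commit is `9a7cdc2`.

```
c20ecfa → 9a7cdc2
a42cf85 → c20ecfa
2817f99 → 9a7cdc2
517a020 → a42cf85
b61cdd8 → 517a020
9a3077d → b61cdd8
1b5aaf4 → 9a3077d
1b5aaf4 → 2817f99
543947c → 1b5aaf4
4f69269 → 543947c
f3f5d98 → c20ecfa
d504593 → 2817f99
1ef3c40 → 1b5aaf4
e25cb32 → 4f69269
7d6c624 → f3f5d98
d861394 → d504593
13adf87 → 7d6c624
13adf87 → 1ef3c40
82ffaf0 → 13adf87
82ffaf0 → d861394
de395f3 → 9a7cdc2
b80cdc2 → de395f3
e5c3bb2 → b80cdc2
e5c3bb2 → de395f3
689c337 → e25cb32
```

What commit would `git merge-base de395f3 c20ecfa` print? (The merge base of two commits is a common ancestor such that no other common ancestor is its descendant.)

9a7cdc2

Ancestors of de395f3: {9a7cdc2, de395f3}.
Ancestors of c20ecfa: {9a7cdc2, c20ecfa}.
Common ancestors: {9a7cdc2}.
The only common ancestor is 9a7cdc2, so it is the merge base.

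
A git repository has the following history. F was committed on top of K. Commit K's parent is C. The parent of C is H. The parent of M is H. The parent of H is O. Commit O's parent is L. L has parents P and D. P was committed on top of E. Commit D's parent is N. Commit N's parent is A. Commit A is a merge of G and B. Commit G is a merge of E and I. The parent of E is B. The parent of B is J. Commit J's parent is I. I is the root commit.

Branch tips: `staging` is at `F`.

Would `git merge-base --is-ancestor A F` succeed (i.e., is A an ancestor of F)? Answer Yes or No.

Yes

Ancestors of F (commits reachable by following parents): {A, B, C, D, E, F, G, H, I, J, K, L, N, O, P}.
A is in that set, so it is an ancestor of F.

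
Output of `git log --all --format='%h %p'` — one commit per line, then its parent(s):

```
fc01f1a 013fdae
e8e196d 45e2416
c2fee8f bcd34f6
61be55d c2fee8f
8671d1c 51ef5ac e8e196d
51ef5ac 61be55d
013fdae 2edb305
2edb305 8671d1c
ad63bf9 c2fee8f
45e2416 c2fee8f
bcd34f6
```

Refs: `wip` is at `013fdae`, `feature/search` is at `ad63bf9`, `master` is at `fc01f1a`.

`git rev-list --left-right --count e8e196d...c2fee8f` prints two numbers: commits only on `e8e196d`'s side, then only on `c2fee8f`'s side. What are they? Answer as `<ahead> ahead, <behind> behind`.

2 ahead, 0 behind

Reachable from e8e196d: {45e2416, bcd34f6, c2fee8f, e8e196d}.
Reachable from c2fee8f: {bcd34f6, c2fee8f}.
Only in e8e196d's history (ahead): {45e2416, e8e196d} — 2.
Only in c2fee8f's history (behind): {} — 0.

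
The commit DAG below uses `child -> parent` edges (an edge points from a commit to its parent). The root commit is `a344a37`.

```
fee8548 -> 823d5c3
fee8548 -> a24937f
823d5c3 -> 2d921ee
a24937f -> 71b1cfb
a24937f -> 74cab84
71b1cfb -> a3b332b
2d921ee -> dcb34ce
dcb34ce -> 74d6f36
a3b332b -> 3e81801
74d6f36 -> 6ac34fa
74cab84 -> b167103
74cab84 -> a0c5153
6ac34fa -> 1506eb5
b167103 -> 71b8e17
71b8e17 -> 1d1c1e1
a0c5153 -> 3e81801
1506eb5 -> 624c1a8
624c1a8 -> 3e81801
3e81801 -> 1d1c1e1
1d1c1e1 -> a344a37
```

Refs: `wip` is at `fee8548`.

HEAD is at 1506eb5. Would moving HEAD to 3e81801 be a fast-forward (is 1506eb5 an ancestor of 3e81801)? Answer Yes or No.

A fast-forward from 1506eb5 to 3e81801 is possible iff 1506eb5 is an ancestor of 3e81801.
Ancestors of 3e81801: {1d1c1e1, 3e81801, a344a37}.
1506eb5 is not among them, so fast-forward is not possible.

No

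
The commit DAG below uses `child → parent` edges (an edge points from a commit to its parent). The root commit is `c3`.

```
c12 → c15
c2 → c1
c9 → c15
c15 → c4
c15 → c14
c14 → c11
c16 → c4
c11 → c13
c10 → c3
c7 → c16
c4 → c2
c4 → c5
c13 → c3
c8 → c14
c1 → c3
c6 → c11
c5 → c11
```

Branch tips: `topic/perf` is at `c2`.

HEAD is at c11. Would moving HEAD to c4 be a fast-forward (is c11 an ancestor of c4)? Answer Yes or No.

A fast-forward from c11 to c4 is possible iff c11 is an ancestor of c4.
Ancestors of c4: {c1, c11, c13, c2, c3, c4, c5}.
c11 is among them, so fast-forward is possible.

Yes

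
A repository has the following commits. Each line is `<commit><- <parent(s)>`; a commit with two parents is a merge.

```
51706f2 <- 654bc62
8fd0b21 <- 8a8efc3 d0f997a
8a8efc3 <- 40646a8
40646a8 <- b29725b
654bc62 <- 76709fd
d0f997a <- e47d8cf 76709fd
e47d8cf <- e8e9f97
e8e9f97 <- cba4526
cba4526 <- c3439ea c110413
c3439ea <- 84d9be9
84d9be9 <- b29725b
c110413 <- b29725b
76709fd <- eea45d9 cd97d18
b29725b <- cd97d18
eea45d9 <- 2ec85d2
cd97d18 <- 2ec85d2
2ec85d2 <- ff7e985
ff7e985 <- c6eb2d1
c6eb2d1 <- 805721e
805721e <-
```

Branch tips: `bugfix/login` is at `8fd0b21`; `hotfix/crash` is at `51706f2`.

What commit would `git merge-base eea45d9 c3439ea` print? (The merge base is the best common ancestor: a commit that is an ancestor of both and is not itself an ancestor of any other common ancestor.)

Ancestors of eea45d9: {2ec85d2, 805721e, c6eb2d1, eea45d9, ff7e985}.
Ancestors of c3439ea: {2ec85d2, 805721e, 84d9be9, b29725b, c3439ea, c6eb2d1, cd97d18, ff7e985}.
Common ancestors: {2ec85d2, 805721e, c6eb2d1, ff7e985}.
Among these, 2ec85d2 is not an ancestor of any other common ancestor — it is the merge base.

2ec85d2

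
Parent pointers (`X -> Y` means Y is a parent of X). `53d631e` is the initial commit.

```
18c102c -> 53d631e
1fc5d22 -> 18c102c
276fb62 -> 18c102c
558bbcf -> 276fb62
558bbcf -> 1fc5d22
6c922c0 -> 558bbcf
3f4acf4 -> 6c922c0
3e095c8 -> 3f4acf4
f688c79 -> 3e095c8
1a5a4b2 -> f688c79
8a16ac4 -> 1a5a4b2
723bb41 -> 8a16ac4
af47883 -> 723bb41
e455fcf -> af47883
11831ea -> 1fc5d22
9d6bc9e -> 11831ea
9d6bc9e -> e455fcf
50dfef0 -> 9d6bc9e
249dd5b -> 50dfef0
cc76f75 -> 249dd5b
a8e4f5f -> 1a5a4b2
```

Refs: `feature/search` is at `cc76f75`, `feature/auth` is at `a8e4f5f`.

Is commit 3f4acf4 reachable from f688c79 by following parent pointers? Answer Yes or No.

Yes

Ancestors of f688c79 (commits reachable by following parents): {18c102c, 1fc5d22, 276fb62, 3e095c8, 3f4acf4, 53d631e, 558bbcf, 6c922c0, f688c79}.
3f4acf4 is in that set, so it is an ancestor of f688c79.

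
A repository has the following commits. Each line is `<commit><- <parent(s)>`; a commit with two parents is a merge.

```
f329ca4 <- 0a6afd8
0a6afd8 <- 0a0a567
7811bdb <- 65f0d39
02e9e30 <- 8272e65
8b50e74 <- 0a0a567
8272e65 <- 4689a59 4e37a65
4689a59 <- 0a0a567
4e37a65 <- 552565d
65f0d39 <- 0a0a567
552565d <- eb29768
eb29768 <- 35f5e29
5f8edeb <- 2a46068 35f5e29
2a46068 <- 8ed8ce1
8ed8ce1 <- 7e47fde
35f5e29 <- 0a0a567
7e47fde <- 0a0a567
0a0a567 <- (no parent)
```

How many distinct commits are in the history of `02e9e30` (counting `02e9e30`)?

Walking parent pointers from 02e9e30: reachable set = {02e9e30, 0a0a567, 35f5e29, 4689a59, 4e37a65, 552565d, 8272e65, eb29768}.
That is 8 commits.

8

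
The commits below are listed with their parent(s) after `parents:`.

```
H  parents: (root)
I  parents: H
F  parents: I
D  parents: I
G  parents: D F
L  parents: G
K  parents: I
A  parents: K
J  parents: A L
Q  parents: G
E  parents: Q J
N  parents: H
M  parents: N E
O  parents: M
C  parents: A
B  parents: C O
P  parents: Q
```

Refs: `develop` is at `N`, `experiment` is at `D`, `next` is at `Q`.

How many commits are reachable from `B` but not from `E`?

5

Reachable from B: {A, B, C, D, E, F, G, H, I, J, K, L, M, N, O, Q}.
Reachable from E: {A, D, E, F, G, H, I, J, K, L, Q}.
In B's history but not E's: {B, C, M, N, O} — 5 commits.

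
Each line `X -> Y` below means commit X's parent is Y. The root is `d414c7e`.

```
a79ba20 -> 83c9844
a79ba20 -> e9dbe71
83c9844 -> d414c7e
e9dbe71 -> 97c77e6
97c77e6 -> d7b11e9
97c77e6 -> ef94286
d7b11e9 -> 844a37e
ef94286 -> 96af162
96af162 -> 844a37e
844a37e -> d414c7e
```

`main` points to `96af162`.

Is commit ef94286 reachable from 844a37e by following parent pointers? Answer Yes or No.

No

Ancestors of 844a37e: {844a37e, d414c7e}.
ef94286 is not in that set, so it is not an ancestor of 844a37e.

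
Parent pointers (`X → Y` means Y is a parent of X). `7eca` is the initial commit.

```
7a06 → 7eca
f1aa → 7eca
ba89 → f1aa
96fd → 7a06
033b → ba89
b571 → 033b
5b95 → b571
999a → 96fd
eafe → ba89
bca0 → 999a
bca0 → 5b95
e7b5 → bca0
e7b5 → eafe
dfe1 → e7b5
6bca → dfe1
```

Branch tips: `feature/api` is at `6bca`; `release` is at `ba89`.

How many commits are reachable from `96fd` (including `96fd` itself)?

Walking parent pointers from 96fd: reachable set = {7a06, 7eca, 96fd}.
That is 3 commits.

3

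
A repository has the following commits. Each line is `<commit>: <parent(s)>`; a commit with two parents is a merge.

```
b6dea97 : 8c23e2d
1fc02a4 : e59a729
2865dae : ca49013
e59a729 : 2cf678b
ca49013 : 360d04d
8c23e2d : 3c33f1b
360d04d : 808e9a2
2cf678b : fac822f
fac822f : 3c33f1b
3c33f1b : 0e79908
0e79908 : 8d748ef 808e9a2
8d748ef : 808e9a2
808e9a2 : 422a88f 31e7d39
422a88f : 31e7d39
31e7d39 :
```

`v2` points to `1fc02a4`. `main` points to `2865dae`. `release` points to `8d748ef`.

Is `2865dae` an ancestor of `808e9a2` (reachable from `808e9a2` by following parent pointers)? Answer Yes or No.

No

Ancestors of 808e9a2: {31e7d39, 422a88f, 808e9a2}.
2865dae is not in that set, so it is not an ancestor of 808e9a2.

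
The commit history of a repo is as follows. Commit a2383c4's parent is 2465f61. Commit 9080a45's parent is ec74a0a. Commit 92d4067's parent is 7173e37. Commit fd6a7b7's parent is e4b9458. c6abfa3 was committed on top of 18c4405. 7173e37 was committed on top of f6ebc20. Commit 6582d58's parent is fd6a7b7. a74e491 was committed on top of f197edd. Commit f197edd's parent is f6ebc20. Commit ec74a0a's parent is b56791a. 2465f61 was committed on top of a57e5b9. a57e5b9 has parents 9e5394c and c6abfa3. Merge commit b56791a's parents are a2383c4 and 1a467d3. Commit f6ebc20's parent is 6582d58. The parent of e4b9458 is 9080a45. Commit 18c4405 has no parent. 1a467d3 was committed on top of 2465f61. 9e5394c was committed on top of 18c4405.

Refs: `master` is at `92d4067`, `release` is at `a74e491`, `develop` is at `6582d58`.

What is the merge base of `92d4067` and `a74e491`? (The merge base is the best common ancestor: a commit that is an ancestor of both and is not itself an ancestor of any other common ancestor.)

f6ebc20

Ancestors of 92d4067: {18c4405, 1a467d3, 2465f61, 6582d58, 7173e37, 9080a45, 92d4067, 9e5394c, a2383c4, a57e5b9, b56791a, c6abfa3, e4b9458, ec74a0a, f6ebc20, fd6a7b7}.
Ancestors of a74e491: {18c4405, 1a467d3, 2465f61, 6582d58, 9080a45, 9e5394c, a2383c4, a57e5b9, a74e491, b56791a, c6abfa3, e4b9458, ec74a0a, f197edd, f6ebc20, fd6a7b7}.
Common ancestors: {18c4405, 1a467d3, 2465f61, 6582d58, 9080a45, 9e5394c, a2383c4, a57e5b9, b56791a, c6abfa3, e4b9458, ec74a0a, f6ebc20, fd6a7b7}.
Among these, f6ebc20 is not an ancestor of any other common ancestor — it is the merge base.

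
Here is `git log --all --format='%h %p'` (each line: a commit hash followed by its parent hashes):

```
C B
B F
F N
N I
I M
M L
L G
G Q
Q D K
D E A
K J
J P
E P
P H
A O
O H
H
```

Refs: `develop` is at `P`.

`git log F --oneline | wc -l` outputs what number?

Walking parent pointers from F: reachable set = {A, D, E, F, G, H, I, J, K, L, M, N, O, P, Q}.
That is 15 commits.

15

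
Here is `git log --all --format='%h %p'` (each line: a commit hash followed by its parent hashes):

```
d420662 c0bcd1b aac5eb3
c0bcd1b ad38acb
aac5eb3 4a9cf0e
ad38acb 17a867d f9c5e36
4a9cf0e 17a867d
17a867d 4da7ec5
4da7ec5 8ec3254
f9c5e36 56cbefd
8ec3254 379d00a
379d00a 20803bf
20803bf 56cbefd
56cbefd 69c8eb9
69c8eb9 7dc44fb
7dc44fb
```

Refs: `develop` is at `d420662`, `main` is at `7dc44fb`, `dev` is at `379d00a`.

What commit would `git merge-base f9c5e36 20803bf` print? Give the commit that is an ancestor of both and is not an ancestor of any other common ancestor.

56cbefd

Ancestors of f9c5e36: {56cbefd, 69c8eb9, 7dc44fb, f9c5e36}.
Ancestors of 20803bf: {20803bf, 56cbefd, 69c8eb9, 7dc44fb}.
Common ancestors: {56cbefd, 69c8eb9, 7dc44fb}.
Among these, 56cbefd is not an ancestor of any other common ancestor — it is the merge base.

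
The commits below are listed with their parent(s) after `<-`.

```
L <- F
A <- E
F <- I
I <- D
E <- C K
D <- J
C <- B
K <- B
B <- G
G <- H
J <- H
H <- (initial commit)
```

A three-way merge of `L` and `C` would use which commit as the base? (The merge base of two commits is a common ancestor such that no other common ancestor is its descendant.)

Ancestors of L: {D, F, H, I, J, L}.
Ancestors of C: {B, C, G, H}.
Common ancestors: {H}.
The only common ancestor is H, so it is the merge base.

H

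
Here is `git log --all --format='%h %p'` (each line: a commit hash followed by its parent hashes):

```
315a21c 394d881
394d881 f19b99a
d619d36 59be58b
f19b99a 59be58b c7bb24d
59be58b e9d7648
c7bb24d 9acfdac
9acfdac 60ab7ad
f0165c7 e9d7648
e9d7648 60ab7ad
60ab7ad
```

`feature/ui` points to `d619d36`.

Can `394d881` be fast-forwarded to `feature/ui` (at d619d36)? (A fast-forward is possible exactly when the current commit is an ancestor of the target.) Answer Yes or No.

A fast-forward from 394d881 to d619d36 is possible iff 394d881 is an ancestor of d619d36.
Ancestors of d619d36: {59be58b, 60ab7ad, d619d36, e9d7648}.
394d881 is not among them, so fast-forward is not possible.

No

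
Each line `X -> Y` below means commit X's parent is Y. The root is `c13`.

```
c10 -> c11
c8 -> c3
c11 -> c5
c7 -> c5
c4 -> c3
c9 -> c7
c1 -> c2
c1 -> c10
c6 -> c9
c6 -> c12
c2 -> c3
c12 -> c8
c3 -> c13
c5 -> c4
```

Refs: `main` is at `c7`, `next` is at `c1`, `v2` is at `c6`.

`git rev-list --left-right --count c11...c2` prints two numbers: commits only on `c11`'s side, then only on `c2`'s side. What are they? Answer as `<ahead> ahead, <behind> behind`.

3 ahead, 1 behind

Reachable from c11: {c11, c13, c3, c4, c5}.
Reachable from c2: {c13, c2, c3}.
Only in c11's history (ahead): {c11, c4, c5} — 3.
Only in c2's history (behind): {c2} — 1.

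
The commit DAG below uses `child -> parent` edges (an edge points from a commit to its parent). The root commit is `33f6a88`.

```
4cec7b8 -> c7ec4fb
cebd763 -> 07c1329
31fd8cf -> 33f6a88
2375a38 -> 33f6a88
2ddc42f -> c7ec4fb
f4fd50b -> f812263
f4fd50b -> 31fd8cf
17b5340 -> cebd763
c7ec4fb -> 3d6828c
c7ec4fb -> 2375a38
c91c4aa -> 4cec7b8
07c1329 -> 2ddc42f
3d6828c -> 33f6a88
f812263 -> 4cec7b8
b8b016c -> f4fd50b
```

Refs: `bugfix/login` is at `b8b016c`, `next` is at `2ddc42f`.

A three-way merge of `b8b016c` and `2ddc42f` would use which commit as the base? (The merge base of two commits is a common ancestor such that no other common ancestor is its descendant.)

Ancestors of b8b016c: {2375a38, 31fd8cf, 33f6a88, 3d6828c, 4cec7b8, b8b016c, c7ec4fb, f4fd50b, f812263}.
Ancestors of 2ddc42f: {2375a38, 2ddc42f, 33f6a88, 3d6828c, c7ec4fb}.
Common ancestors: {2375a38, 33f6a88, 3d6828c, c7ec4fb}.
Among these, c7ec4fb is not an ancestor of any other common ancestor — it is the merge base.

c7ec4fb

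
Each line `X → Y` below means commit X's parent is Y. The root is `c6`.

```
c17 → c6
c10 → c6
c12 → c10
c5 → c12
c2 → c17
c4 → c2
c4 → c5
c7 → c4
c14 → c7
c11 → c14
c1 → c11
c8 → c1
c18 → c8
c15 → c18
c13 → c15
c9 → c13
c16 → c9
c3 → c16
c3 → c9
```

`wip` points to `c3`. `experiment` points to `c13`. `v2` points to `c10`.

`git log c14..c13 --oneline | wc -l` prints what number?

6

Reachable from c13: {c1, c10, c11, c12, c13, c14, c15, c17, c18, c2, c4, c5, c6, c7, c8}.
Reachable from c14: {c10, c12, c14, c17, c2, c4, c5, c6, c7}.
In c13's history but not c14's: {c1, c11, c13, c15, c18, c8} — 6 commits.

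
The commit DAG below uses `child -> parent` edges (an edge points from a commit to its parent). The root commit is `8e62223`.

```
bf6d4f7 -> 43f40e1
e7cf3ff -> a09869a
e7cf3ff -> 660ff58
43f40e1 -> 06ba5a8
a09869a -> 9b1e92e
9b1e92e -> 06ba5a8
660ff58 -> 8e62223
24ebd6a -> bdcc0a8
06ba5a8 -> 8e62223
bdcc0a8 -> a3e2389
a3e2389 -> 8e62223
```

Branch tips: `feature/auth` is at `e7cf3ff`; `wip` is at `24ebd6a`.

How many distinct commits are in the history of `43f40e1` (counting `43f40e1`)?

Walking parent pointers from 43f40e1: reachable set = {06ba5a8, 43f40e1, 8e62223}.
That is 3 commits.

3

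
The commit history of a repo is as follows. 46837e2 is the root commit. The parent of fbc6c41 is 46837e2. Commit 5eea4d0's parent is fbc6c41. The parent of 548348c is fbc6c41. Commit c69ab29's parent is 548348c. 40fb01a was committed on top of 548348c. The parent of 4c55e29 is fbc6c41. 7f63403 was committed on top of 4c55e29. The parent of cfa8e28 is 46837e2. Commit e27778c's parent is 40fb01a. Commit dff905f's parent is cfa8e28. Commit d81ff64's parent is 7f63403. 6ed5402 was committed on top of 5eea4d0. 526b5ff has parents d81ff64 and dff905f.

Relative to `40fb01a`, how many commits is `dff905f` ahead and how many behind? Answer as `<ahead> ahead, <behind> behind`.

Reachable from dff905f: {46837e2, cfa8e28, dff905f}.
Reachable from 40fb01a: {40fb01a, 46837e2, 548348c, fbc6c41}.
Only in dff905f's history (ahead): {cfa8e28, dff905f} — 2.
Only in 40fb01a's history (behind): {40fb01a, 548348c, fbc6c41} — 3.

2 ahead, 3 behind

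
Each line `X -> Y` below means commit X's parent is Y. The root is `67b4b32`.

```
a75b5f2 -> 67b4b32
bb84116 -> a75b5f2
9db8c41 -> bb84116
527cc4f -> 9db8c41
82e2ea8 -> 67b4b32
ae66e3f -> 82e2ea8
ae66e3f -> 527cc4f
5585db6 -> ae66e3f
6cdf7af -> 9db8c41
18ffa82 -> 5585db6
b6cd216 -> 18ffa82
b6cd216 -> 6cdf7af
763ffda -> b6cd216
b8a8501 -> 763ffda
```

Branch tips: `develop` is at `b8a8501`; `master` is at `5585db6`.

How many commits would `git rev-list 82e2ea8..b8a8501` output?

11

Reachable from b8a8501: {18ffa82, 527cc4f, 5585db6, 67b4b32, 6cdf7af, 763ffda, 82e2ea8, 9db8c41, a75b5f2, ae66e3f, b6cd216, b8a8501, bb84116}.
Reachable from 82e2ea8: {67b4b32, 82e2ea8}.
In b8a8501's history but not 82e2ea8's: {18ffa82, 527cc4f, 5585db6, 6cdf7af, 763ffda, 9db8c41, a75b5f2, ae66e3f, b6cd216, b8a8501, bb84116} — 11 commits.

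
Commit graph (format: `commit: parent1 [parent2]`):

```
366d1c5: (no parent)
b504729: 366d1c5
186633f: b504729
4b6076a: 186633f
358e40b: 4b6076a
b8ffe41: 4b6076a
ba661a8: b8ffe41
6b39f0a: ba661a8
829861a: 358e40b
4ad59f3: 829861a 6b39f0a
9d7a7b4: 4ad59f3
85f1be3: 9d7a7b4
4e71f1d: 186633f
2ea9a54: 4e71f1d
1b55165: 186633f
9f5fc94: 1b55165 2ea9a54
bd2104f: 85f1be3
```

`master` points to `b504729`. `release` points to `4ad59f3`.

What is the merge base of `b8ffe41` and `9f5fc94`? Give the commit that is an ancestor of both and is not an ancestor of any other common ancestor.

186633f

Ancestors of b8ffe41: {186633f, 366d1c5, 4b6076a, b504729, b8ffe41}.
Ancestors of 9f5fc94: {186633f, 1b55165, 2ea9a54, 366d1c5, 4e71f1d, 9f5fc94, b504729}.
Common ancestors: {186633f, 366d1c5, b504729}.
Among these, 186633f is not an ancestor of any other common ancestor — it is the merge base.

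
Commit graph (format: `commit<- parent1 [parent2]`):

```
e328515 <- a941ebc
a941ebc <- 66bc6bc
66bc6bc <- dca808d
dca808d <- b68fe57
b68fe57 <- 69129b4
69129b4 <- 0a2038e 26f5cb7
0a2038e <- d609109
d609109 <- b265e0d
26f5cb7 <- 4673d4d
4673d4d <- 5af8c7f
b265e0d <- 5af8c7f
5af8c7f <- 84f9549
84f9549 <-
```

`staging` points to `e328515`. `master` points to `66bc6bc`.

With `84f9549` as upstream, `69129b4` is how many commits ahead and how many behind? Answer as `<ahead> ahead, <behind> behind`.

7 ahead, 0 behind

Reachable from 69129b4: {0a2038e, 26f5cb7, 4673d4d, 5af8c7f, 69129b4, 84f9549, b265e0d, d609109}.
Reachable from 84f9549: {84f9549}.
Only in 69129b4's history (ahead): {0a2038e, 26f5cb7, 4673d4d, 5af8c7f, 69129b4, b265e0d, d609109} — 7.
Only in 84f9549's history (behind): {} — 0.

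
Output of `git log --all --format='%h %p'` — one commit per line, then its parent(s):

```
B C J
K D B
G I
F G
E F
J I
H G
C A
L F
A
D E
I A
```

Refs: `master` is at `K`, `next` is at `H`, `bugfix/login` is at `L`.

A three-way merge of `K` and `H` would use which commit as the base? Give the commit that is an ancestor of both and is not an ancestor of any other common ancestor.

Ancestors of K: {A, B, C, D, E, F, G, I, J, K}.
Ancestors of H: {A, G, H, I}.
Common ancestors: {A, G, I}.
Among these, G is not an ancestor of any other common ancestor — it is the merge base.

G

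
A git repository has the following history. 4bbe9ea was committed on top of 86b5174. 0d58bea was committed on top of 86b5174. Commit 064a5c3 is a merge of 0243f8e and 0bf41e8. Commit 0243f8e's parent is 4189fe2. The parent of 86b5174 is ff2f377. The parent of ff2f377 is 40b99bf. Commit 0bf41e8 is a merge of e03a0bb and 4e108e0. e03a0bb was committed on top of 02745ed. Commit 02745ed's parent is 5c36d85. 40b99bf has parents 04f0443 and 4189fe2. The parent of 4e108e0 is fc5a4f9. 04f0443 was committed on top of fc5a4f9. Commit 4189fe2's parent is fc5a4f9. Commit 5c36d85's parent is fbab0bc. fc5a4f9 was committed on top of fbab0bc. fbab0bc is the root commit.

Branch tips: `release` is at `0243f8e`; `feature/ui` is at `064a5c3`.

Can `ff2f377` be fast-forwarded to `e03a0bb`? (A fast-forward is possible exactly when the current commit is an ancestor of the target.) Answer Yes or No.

A fast-forward from ff2f377 to e03a0bb is possible iff ff2f377 is an ancestor of e03a0bb.
Ancestors of e03a0bb: {02745ed, 5c36d85, e03a0bb, fbab0bc}.
ff2f377 is not among them, so fast-forward is not possible.

No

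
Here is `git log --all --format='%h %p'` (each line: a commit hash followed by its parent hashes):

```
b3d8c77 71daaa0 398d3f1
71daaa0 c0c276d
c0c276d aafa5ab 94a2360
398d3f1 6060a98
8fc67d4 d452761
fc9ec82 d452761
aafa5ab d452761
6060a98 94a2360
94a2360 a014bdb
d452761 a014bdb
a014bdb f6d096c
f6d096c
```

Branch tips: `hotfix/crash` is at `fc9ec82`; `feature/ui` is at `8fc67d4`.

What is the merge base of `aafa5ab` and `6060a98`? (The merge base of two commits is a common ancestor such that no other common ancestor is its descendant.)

a014bdb

Ancestors of aafa5ab: {a014bdb, aafa5ab, d452761, f6d096c}.
Ancestors of 6060a98: {6060a98, 94a2360, a014bdb, f6d096c}.
Common ancestors: {a014bdb, f6d096c}.
Among these, a014bdb is not an ancestor of any other common ancestor — it is the merge base.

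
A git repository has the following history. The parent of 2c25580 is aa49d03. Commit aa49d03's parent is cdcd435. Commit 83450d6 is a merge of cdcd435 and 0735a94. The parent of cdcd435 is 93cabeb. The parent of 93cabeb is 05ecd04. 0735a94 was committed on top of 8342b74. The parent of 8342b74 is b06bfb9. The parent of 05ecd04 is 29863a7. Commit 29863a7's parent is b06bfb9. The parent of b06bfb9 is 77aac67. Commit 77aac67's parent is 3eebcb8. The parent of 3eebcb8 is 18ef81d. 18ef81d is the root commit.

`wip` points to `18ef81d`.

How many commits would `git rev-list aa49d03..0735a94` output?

Reachable from 0735a94: {0735a94, 18ef81d, 3eebcb8, 77aac67, 8342b74, b06bfb9}.
Reachable from aa49d03: {05ecd04, 18ef81d, 29863a7, 3eebcb8, 77aac67, 93cabeb, aa49d03, b06bfb9, cdcd435}.
In 0735a94's history but not aa49d03's: {0735a94, 8342b74} — 2 commits.

2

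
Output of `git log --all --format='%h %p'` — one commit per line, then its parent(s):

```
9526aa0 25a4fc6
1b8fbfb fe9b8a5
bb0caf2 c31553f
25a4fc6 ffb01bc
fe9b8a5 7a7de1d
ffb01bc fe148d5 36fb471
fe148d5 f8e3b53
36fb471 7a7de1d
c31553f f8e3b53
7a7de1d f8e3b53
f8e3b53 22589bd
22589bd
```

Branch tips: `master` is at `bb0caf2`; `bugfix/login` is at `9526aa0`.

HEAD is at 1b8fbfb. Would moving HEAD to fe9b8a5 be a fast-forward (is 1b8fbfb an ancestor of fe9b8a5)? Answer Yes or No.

A fast-forward from 1b8fbfb to fe9b8a5 is possible iff 1b8fbfb is an ancestor of fe9b8a5.
Ancestors of fe9b8a5: {22589bd, 7a7de1d, f8e3b53, fe9b8a5}.
1b8fbfb is not among them, so fast-forward is not possible.

No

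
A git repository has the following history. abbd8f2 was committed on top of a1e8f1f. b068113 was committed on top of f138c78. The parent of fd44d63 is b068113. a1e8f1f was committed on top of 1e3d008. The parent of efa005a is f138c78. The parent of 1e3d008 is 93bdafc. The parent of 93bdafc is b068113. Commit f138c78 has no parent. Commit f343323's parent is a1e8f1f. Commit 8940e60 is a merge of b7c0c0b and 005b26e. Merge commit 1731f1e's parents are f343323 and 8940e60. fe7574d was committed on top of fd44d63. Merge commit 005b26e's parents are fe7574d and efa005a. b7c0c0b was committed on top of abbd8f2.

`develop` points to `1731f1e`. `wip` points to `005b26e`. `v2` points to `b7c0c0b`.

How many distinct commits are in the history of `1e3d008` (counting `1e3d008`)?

4

Walking parent pointers from 1e3d008: reachable set = {1e3d008, 93bdafc, b068113, f138c78}.
That is 4 commits.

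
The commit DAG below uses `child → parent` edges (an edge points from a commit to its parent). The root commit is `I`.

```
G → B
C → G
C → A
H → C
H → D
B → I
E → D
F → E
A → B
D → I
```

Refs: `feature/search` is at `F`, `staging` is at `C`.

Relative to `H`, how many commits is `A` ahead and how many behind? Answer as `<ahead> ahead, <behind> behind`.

0 ahead, 4 behind

Reachable from A: {A, B, I}.
Reachable from H: {A, B, C, D, G, H, I}.
Only in A's history (ahead): {} — 0.
Only in H's history (behind): {C, D, G, H} — 4.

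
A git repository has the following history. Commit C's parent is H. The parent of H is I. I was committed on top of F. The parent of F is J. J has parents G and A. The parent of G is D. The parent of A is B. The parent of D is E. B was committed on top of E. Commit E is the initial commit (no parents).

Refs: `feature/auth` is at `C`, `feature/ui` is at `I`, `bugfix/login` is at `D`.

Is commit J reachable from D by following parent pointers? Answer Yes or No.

Ancestors of D: {D, E}.
J is not in that set, so it is not an ancestor of D.

No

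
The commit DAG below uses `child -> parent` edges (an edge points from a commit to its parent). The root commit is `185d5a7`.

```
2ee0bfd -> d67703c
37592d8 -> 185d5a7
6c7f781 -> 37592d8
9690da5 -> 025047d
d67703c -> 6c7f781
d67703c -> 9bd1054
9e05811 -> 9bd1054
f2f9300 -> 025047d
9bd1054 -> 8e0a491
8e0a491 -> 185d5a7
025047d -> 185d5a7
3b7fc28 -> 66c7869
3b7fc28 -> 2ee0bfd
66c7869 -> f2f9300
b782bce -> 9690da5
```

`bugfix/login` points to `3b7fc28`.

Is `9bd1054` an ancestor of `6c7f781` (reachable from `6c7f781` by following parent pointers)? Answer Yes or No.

Ancestors of 6c7f781: {185d5a7, 37592d8, 6c7f781}.
9bd1054 is not in that set, so it is not an ancestor of 6c7f781.

No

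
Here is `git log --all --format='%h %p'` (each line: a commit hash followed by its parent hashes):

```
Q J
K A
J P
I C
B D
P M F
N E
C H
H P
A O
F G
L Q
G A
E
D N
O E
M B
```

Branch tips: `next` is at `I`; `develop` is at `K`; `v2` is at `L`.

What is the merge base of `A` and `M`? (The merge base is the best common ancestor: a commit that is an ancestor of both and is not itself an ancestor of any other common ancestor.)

E

Ancestors of A: {A, E, O}.
Ancestors of M: {B, D, E, M, N}.
Common ancestors: {E}.
The only common ancestor is E, so it is the merge base.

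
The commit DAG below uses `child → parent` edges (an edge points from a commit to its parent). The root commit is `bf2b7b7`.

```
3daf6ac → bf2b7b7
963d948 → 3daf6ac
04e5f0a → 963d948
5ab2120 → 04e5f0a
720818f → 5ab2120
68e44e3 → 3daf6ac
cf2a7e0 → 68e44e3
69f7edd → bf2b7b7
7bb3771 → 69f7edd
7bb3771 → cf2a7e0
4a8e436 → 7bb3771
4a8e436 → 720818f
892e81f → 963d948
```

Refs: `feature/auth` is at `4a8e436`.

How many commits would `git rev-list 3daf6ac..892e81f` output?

Reachable from 892e81f: {3daf6ac, 892e81f, 963d948, bf2b7b7}.
Reachable from 3daf6ac: {3daf6ac, bf2b7b7}.
In 892e81f's history but not 3daf6ac's: {892e81f, 963d948} — 2 commits.

2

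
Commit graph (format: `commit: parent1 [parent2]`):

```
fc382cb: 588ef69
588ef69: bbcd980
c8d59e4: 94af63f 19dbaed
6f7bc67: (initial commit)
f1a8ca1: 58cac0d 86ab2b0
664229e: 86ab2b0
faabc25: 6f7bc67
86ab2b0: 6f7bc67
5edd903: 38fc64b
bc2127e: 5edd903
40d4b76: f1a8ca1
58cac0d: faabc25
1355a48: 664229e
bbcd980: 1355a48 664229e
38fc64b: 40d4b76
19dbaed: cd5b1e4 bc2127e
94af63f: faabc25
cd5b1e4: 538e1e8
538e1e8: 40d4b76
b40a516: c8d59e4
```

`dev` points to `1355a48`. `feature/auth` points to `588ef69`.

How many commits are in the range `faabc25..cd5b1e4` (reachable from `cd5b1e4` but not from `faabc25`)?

6

Reachable from cd5b1e4: {40d4b76, 538e1e8, 58cac0d, 6f7bc67, 86ab2b0, cd5b1e4, f1a8ca1, faabc25}.
Reachable from faabc25: {6f7bc67, faabc25}.
In cd5b1e4's history but not faabc25's: {40d4b76, 538e1e8, 58cac0d, 86ab2b0, cd5b1e4, f1a8ca1} — 6 commits.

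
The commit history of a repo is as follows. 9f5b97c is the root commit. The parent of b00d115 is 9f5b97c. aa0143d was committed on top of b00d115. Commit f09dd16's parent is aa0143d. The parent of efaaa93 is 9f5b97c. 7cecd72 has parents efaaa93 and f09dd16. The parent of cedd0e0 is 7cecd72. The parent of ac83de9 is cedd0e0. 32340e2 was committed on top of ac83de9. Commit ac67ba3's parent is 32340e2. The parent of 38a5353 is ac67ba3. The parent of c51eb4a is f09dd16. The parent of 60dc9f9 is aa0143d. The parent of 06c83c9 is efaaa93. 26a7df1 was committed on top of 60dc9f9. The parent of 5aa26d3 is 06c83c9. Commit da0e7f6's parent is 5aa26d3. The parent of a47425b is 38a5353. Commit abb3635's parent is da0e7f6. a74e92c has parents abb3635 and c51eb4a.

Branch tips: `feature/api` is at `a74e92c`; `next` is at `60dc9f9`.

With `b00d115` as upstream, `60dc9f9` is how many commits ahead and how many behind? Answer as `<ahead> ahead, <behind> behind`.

2 ahead, 0 behind

Reachable from 60dc9f9: {60dc9f9, 9f5b97c, aa0143d, b00d115}.
Reachable from b00d115: {9f5b97c, b00d115}.
Only in 60dc9f9's history (ahead): {60dc9f9, aa0143d} — 2.
Only in b00d115's history (behind): {} — 0.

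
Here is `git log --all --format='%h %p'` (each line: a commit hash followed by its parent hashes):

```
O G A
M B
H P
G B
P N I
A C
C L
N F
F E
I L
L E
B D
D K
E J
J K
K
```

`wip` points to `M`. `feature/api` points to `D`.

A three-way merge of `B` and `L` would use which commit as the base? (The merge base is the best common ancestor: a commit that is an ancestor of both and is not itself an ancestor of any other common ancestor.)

K

Ancestors of B: {B, D, K}.
Ancestors of L: {E, J, K, L}.
Common ancestors: {K}.
The only common ancestor is K, so it is the merge base.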